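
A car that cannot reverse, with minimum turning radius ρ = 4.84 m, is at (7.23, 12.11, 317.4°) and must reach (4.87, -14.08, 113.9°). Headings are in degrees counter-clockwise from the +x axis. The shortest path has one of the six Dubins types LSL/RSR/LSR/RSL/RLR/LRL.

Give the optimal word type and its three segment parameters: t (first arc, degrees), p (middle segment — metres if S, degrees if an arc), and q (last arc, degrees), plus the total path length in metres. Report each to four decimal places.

Let ψ = atan2(Δy, Δx) = atan2(-26.19, -2.36) = -95.1491° be the start→goal bearing.
Normalize: d = |goal − start| / ρ = 26.296116/4.84 = 5.433082, α = (θ_start − ψ) mod 360° = 52.5491° = 0.917154 rad, β = (θ_goal − ψ) mod 360° = 209.0491° = 3.648594 rad.
Common terms: sin α = 0.793874, cos α = 0.608082, sin β = -0.485558, cos β = -0.874204, cos(α−β) = -0.917060, d² = 29.518377. Work in radians in the unit-radius frame; every candidate has L = ρ·(t + p + q).
LSL: p² = 2 + d² − 2cos(α−β) + 2d(sin α − sin β) = 47.255021; p = √p² = 6.874229; φ = atan2(cos β − cos α, d + sin α − sin β) = -0.217336 rad; t = (φ − α) mod 2π = 5.148695 rad, q = (β − φ) mod 2π = 3.865931 rad → L = 4.84·(5.148695 + 6.874229 + 3.865931) = 4.84·15.888854 = 76.902055 m
RSR: p² = 2 + d² − 2cos(α−β) + 2d(sin β − sin α) = 19.449974; p = √p² = 4.410212; φ = atan2(cos α − cos β, d − sin α + sin β) = 0.342776 rad; t = (α − φ) mod 2π = 0.574378 rad, q = (φ − β) mod 2π = 2.977367 rad → L = 4.84·(0.574378 + 4.410212 + 2.977367) = 4.84·7.961957 = 38.535874 m
LSR: p² = d² − 2 + 2cos(α−β) + 2d(sin α + sin β) = 29.034469; p = √p² = 5.388364; φ = atan2(−cos α − cos β, d + sin α + sin β) − atan2(−2, p) = 0.401727 rad; t = (φ − α) mod 2π = 5.767758 rad, q = (φ − β) mod 2π = 3.036318 rad → L = 4.84·(5.767758 + 5.388364 + 3.036318) = 4.84·14.192441 = 68.691413 m
RSL: p² = d² − 2 + 2cos(α−β) − 2d(sin α + sin β) = 22.334045; p = √p² = 4.725891; φ = atan2(cos α + cos β, d − sin α − sin β) − atan2(2, p) = -0.452228 rad; t = (α − φ) mod 2π = 1.369382 rad, q = (β − φ) mod 2π = 4.100822 rad → L = 4.84·(1.369382 + 4.725891 + 4.100822) = 4.84·10.196095 = 49.349098 m
RLR: c = (6 − d² + 2cos(α−β) + 2d(sin α − sin β))/8 = -1.431247, |c| > 1 → infeasible
LRL: c = (6 − d² + 2cos(α−β) − 2d(sin α − sin β))/8 = -4.906878, |c| > 1 → infeasible
Shortest: RSR with L = 38.535874 m ≈ 38.5359 m
Convert RSR to answer units (arcs ×180/π): t = 0.574378·180/π = 32.9094°, p = ρ·p = 4.84·4.410212 = 21.3454 m, q = 2.977367·180/π = 170.5906°, L = 38.5359 m.

RSR: t = 32.9094°, p = 21.3454 m, q = 170.5906°, L = 38.5359 m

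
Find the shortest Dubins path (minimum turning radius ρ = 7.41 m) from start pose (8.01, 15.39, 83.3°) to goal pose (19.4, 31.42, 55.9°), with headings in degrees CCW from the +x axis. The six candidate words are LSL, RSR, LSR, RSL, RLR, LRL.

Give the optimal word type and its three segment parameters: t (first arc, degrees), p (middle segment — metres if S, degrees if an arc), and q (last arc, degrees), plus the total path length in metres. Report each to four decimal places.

Let ψ = atan2(Δy, Δx) = atan2(16.03, 11.39) = 54.6046° be the start→goal bearing.
Normalize: d = |goal − start| / ρ = 19.664511/7.41 = 2.653780, α = (θ_start − ψ) mod 360° = 28.6954° = 0.500830 rad, β = (θ_goal − ψ) mod 360° = 1.2954° = 0.022609 rad.
Common terms: sin α = 0.480153, cos α = 0.877185, sin β = 0.022607, cos β = 0.999744, cos(α−β) = 0.887815, d² = 7.042549. Work in radians in the unit-radius frame; every candidate has L = ρ·(t + p + q).
LSL: p² = 2 + d² − 2cos(α−β) + 2d(sin α − sin β) = 9.695371; p = √p² = 3.113739; φ = atan2(cos β − cos α, d + sin α − sin β) = 0.039371 rad; t = (φ − α) mod 2π = 5.821727 rad, q = (β − φ) mod 2π = 6.266423 rad → L = 7.41·(5.821727 + 3.113739 + 6.266423) = 7.41·15.201890 = 112.646001 m
RSR: p² = 2 + d² − 2cos(α−β) + 2d(sin β − sin α) = 4.838466; p = √p² = 2.199651; φ = atan2(cos α − cos β, d − sin α + sin β) = -0.055747 rad; t = (α − φ) mod 2π = 0.556576 rad, q = (φ − β) mod 2π = 6.204829 rad → L = 7.41·(0.556576 + 2.199651 + 6.204829) = 7.41·8.961057 = 66.401431 m
LSR: p² = d² − 2 + 2cos(α−β) + 2d(sin α + sin β) = 9.486613; p = √p² = 3.080035; φ = atan2(−cos α − cos β, d + sin α + sin β) − atan2(−2, p) = 0.039462 rad; t = (φ − α) mod 2π = 5.821818 rad, q = (φ − β) mod 2π = 0.016853 rad → L = 7.41·(5.821818 + 3.080035 + 0.016853) = 7.41·8.918706 = 66.087610 m
RSL: p² = d² − 2 + 2cos(α−β) − 2d(sin α + sin β) = 4.149747; p = √p² = 2.037093; φ = atan2(cos α + cos β, d − sin α − sin β) − atan2(2, p) = -0.058755 rad; t = (α − φ) mod 2π = 0.559584 rad, q = (β − φ) mod 2π = 0.081364 rad → L = 7.41·(0.559584 + 2.037093 + 0.081364) = 7.41·2.678041 = 19.844284 m
RLR: c = (6 − d² + 2cos(α−β) + 2d(sin α − sin β))/8 = 0.395192; p = 2π − arccos c = 5.118666 rad; φ = atan2(cos α − cos β, d − sin α + sin β) = -0.055747 rad; t = (α − φ + p/2) mod 2π = 3.115909 rad, q = (α − β − t + p) mod 2π = 2.480977 rad → L = 7.41·(3.115909 + 5.118666 + 2.480977) = 7.41·10.715551 = 79.402236 m
LRL: c = (6 − d² + 2cos(α−β) − 2d(sin α − sin β))/8 = -0.211921; p = 2π − arccos c = 4.498848 rad; φ = atan2(cos β − cos α, d + sin α − sin β) = 0.039371 rad; t = (φ − α + p/2) mod 2π = 1.787966 rad, q = (β − α − t + p) mod 2π = 2.232662 rad → L = 7.41·(1.787966 + 4.498848 + 2.232662) = 7.41·8.519477 = 63.129321 m
Shortest: RSL with L = 19.844284 m ≈ 19.8443 m
Convert RSL to answer units (arcs ×180/π): t = 0.559584·180/π = 32.0618°, p = ρ·p = 7.41·2.037093 = 15.0949 m, q = 0.081364·180/π = 4.6618°, L = 19.8443 m.

RSL: t = 32.0618°, p = 15.0949 m, q = 4.6618°, L = 19.8443 m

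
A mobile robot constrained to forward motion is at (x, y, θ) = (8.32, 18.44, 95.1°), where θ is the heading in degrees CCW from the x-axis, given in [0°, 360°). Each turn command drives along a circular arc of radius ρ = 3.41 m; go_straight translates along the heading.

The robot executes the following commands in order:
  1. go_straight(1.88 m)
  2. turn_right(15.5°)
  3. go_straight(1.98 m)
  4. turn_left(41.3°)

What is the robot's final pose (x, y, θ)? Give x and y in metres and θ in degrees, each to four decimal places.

set_pose: (x, y, θ) = (8.3200, 18.4400, 95.1000°), ρ = 3.41
go_straight(1.88): x += 1.88·cos θ, y += 1.88·sin θ → (8.1529, 20.3126, 95.1000°)
turn_right(15.5°): centre at ρ to the right, rotate −15.5° → (8.1954, 21.2313, 79.6000°)
go_straight(1.98): x += 1.98·cos θ, y += 1.98·sin θ → (8.5528, 23.1787, 79.6000°)
turn_left(41.3°): centre at ρ to the left, rotate +41.3° → (8.1249, 25.5455, 120.9000°)

(8.1249, 25.5455, 120.9000°)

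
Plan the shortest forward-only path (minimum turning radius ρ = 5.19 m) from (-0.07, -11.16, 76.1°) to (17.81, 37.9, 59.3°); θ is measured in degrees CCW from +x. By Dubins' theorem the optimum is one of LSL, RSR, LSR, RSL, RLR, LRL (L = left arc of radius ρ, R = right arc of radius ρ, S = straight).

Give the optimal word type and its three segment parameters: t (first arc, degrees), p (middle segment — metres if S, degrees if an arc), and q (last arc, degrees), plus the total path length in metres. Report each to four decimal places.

RSR: t = 6.0563°, p = 50.7015 m, q = 10.7437°, L = 52.2233 m

Let ψ = atan2(Δy, Δx) = atan2(49.06, 17.88) = 69.9756° be the start→goal bearing.
Normalize: d = |goal − start| / ρ = 52.216645/5.19 = 10.061011, α = (θ_start − ψ) mod 360° = 6.1244° = 0.106890 rad, β = (θ_goal − ψ) mod 360° = 349.3244° = 6.096860 rad.
Common terms: sin α = 0.106687, cos α = 0.994293, sin β = -0.185249, cos β = 0.982692, cos(α−β) = 0.957319, d² = 101.223934. Work in radians in the unit-radius frame; every candidate has L = ρ·(t + p + q).
LSL: p² = 2 + d² − 2cos(α−β) + 2d(sin α − sin β) = 107.183630; p = √p² = 10.352953; φ = atan2(cos β − cos α, d + sin α − sin β) = -0.001121 rad; t = (φ − α) mod 2π = 6.175175 rad, q = (β − φ) mod 2π = 6.097981 rad → L = 5.19·(6.175175 + 10.352953 + 6.097981) = 5.19·22.626108 = 117.429501 m
RSR: p² = 2 + d² − 2cos(α−β) + 2d(sin β − sin α) = 95.434959; p = √p² = 9.769082; φ = atan2(cos α − cos β, d − sin α + sin β) = 0.001188 rad; t = (α − φ) mod 2π = 0.105703 rad, q = (φ − β) mod 2π = 0.187513 rad → L = 5.19·(0.105703 + 9.769082 + 0.187513) = 5.19·10.062297 = 52.223322 m
LSR: p² = d² − 2 + 2cos(α−β) + 2d(sin α + sin β) = 99.557743; p = √p² = 9.977863; φ = atan2(−cos α − cos β, d + sin α + sin β) − atan2(−2, p) = 0.002306 rad; t = (φ − α) mod 2π = 6.178601 rad, q = (φ − β) mod 2π = 0.188631 rad → L = 5.19·(6.178601 + 9.977863 + 0.188631) = 5.19·16.345095 = 84.831044 m
RSL: p² = d² − 2 + 2cos(α−β) − 2d(sin α + sin β) = 102.719403; p = √p² = 10.135058; φ = atan2(cos α + cos β, d − sin α − sin β) − atan2(2, p) = -0.002270 rad; t = (α − φ) mod 2π = 0.109161 rad, q = (β − φ) mod 2π = 6.099131 rad → L = 5.19·(0.109161 + 10.135058 + 6.099131) = 5.19·16.343349 = 84.821982 m
RLR: c = (6 − d² + 2cos(α−β) + 2d(sin α − sin β))/8 = -10.929370, |c| > 1 → infeasible
LRL: c = (6 − d² + 2cos(α−β) − 2d(sin α − sin β))/8 = -12.397954, |c| > 1 → infeasible
Shortest: RSR with L = 52.223322 m ≈ 52.2233 m
Convert RSR to answer units (arcs ×180/π): t = 0.105703·180/π = 6.0563°, p = ρ·p = 5.19·9.769082 = 50.7015 m, q = 0.187513·180/π = 10.7437°, L = 52.2233 m.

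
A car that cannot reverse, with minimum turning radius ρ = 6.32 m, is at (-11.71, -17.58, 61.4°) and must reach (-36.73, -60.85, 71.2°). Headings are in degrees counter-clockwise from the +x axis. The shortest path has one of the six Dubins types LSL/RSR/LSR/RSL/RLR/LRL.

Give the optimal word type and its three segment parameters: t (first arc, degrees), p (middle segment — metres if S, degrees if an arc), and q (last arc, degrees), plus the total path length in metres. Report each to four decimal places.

RSR: t = 181.5774°, p = 48.9100 m, q = 168.6226°, L = 87.5387 m

Let ψ = atan2(Δy, Δx) = atan2(-43.27, -25.02) = -120.0378° be the start→goal bearing.
Normalize: d = |goal − start| / ρ = 49.982930/6.32 = 7.908691, α = (θ_start − ψ) mod 360° = 181.4378° = 3.166687 rad, β = (θ_goal − ψ) mod 360° = 191.2378° = 3.337729 rad.
Common terms: sin α = -0.025091, cos α = -0.999685, sin β = -0.194881, cos β = -0.980827, cos(α−β) = 0.985408, d² = 62.547401. Work in radians in the unit-radius frame; every candidate has L = ρ·(t + p + q).
LSL: p² = 2 + d² − 2cos(α−β) + 2d(sin α − sin β) = 65.262215; p = √p² = 8.078503; φ = atan2(cos β − cos α, d + sin α − sin β) = 0.002334 rad; t = (φ − α) mod 2π = 3.118833 rad, q = (β − φ) mod 2π = 3.335394 rad → L = 6.32·(3.118833 + 8.078503 + 3.335394) = 6.32·14.532731 = 91.846859 m
RSR: p² = 2 + d² − 2cos(α−β) + 2d(sin β − sin α) = 59.890955; p = √p² = 7.738925; φ = atan2(cos α − cos β, d − sin α + sin β) = -0.002437 rad; t = (α − φ) mod 2π = 3.169123 rad, q = (φ − β) mod 2π = 2.943020 rad → L = 6.32·(3.169123 + 7.738925 + 2.943020) = 6.32·13.851068 = 87.538748 m
LSR: p² = d² − 2 + 2cos(α−β) + 2d(sin α + sin β) = 59.038829; p = √p² = 7.683673; φ = atan2(−cos α − cos β, d + sin α + sin β) − atan2(−2, p) = 0.506748 rad; t = (φ − α) mod 2π = 3.623247 rad, q = (φ − β) mod 2π = 3.452204 rad → L = 6.32·(3.623247 + 7.683673 + 3.452204) = 6.32·14.759124 = 93.277664 m
RSL: p² = d² − 2 + 2cos(α−β) − 2d(sin α + sin β) = 65.997604; p = √p² = 8.123891; φ = atan2(cos α + cos β, d − sin α − sin β) − atan2(2, p) = -0.480376 rad; t = (α − φ) mod 2π = 3.647063 rad, q = (β − φ) mod 2π = 3.818105 rad → L = 6.32·(3.647063 + 8.123891 + 3.818105) = 6.32·15.589059 = 98.522852 m
RLR: c = (6 − d² + 2cos(α−β) + 2d(sin α − sin β))/8 = -6.486369, |c| > 1 → infeasible
LRL: c = (6 − d² + 2cos(α−β) − 2d(sin α − sin β))/8 = -7.157777, |c| > 1 → infeasible
Shortest: RSR with L = 87.538748 m ≈ 87.5387 m
Convert RSR to answer units (arcs ×180/π): t = 3.169123·180/π = 181.5774°, p = ρ·p = 6.32·7.738925 = 48.9100 m, q = 2.943020·180/π = 168.6226°, L = 87.5387 m.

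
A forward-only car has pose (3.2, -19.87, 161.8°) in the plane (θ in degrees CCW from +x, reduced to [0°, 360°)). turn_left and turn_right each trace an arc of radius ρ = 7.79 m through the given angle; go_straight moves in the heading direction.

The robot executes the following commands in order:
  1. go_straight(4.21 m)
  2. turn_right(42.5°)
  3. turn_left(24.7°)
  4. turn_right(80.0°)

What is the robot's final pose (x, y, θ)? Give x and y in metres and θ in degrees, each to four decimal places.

(-9.7970, -2.7600, 64.0000°)

set_pose: (x, y, θ) = (3.2000, -19.8700, 161.8000°), ρ = 7.79
go_straight(4.21): x += 4.21·cos θ, y += 4.21·sin θ → (-0.7994, -18.5551, 161.8000°)
turn_right(42.5°): centre at ρ to the right, rotate −42.5° → (-5.1597, -14.9671, 119.3000°)
turn_left(24.7°): centre at ρ to the left, rotate +24.7° → (-7.3743, -12.4771, 144.0000°)
turn_right(80.0°): centre at ρ to the right, rotate −80.0° → (-9.7970, -2.7600, 64.0000°)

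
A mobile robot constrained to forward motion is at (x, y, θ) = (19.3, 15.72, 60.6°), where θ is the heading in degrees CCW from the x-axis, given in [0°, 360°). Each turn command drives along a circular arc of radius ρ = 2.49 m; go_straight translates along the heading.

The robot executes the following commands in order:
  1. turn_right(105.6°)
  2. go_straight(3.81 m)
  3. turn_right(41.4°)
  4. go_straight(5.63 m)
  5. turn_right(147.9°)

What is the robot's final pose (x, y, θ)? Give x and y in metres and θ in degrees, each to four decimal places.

set_pose: (x, y, θ) = (19.3000, 15.7200, 60.6000°), ρ = 2.49
turn_right(105.6°): centre at ρ to the right, rotate −105.6° → (23.2300, 16.2583, -45.0000° ≡ 315.0000°)
go_straight(3.81): x += 3.81·cos θ, y += 3.81·sin θ → (25.9241, 13.5643, 315.0000°)
turn_right(41.4°): centre at ρ to the right, rotate −41.4° → (26.6485, 11.9599, 273.6000°)
go_straight(5.63): x += 5.63·cos θ, y += 5.63·sin θ → (27.0020, 6.3410, 273.6000°)
turn_right(147.9°): centre at ρ to the right, rotate −147.9° → (22.4948, 4.7317, 125.7000°)

(22.4948, 4.7317, 125.7000°)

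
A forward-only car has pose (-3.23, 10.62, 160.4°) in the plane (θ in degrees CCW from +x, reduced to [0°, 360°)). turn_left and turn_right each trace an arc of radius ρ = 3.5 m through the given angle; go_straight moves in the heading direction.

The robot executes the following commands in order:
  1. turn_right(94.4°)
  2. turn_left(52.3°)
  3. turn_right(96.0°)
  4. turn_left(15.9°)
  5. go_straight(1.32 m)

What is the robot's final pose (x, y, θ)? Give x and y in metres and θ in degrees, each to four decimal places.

set_pose: (x, y, θ) = (-3.2300, 10.6200, 160.4000°), ρ = 3.5
turn_right(94.4°): centre at ρ to the right, rotate −94.4° → (-5.2533, 15.3408, 66.0000°)
turn_left(52.3°): centre at ρ to the left, rotate +52.3° → (-5.3691, 18.4237, 118.3000°)
turn_right(96.0°): centre at ρ to the right, rotate −96.0° → (-3.6155, 23.3212, 22.3000°)
turn_left(15.9°): centre at ρ to the left, rotate +15.9° → (-2.7792, 23.8089, 38.2000°)
go_straight(1.32): x += 1.32·cos θ, y += 1.32·sin θ → (-1.7418, 24.6252, 38.2000°)

(-1.7418, 24.6252, 38.2000°)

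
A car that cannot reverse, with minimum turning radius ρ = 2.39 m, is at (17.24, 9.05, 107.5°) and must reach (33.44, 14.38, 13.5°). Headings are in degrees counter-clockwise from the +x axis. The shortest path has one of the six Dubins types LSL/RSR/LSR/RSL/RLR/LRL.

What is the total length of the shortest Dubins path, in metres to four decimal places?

18.5796 m

Let ψ = atan2(Δy, Δx) = atan2(5.33, 16.20) = 18.2118° be the start→goal bearing.
Normalize: d = |goal − start| / ρ = 17.054293/2.39 = 7.135687, α = (θ_start − ψ) mod 360° = 89.2882° = 1.558372 rad, β = (θ_goal − ψ) mod 360° = 355.2882° = 6.200948 rad.
Common terms: sin α = 0.999923, cos α = 0.012424, sin β = -0.082145, cos β = 0.996620, cos(α−β) = -0.069756, d² = 50.918034. Work in radians in the unit-radius frame; every candidate has L = ρ·(t + p + q).
LSL: p² = 2 + d² − 2cos(α−β) + 2d(sin α − sin β) = 68.500135; p = √p² = 8.276481; φ = atan2(cos β − cos α, d + sin α − sin β) = 0.119197 rad; t = (φ − α) mod 2π = 4.844010 rad, q = (β − φ) mod 2π = 6.081751 rad → L = 2.39·(4.844010 + 8.276481 + 6.081751) = 2.39·19.202242 = 45.893358 m
RSR: p² = 2 + d² − 2cos(α−β) + 2d(sin β − sin α) = 37.614958; p = √p² = 6.133103; φ = atan2(cos α − cos β, d − sin α + sin β) = -0.161170 rad; t = (α − φ) mod 2π = 1.719542 rad, q = (φ − β) mod 2π = 6.204253 rad → L = 2.39·(1.719542 + 6.133103 + 6.204253) = 2.39·14.056898 = 33.595987 m
LSR: p² = d² − 2 + 2cos(α−β) + 2d(sin α + sin β) = 61.876479; p = √p² = 7.866160; φ = atan2(−cos α − cos β, d + sin α + sin β) − atan2(−2, p) = 0.124334 rad; t = (φ − α) mod 2π = 4.849147 rad, q = (φ − β) mod 2π = 0.206572 rad → L = 2.39·(4.849147 + 7.866160 + 0.206572) = 2.39·12.921879 = 30.883292 m
RSL: p² = d² − 2 + 2cos(α−β) − 2d(sin α + sin β) = 35.680563; p = √p² = 5.973321; φ = atan2(cos α + cos β, d − sin α − sin β) − atan2(2, p) = -0.162212 rad; t = (α − φ) mod 2π = 1.720584 rad, q = (β − φ) mod 2π = 0.079975 rad → L = 2.39·(1.720584 + 5.973321 + 0.079975) = 2.39·7.773880 = 18.579573 m
RLR: c = (6 − d² + 2cos(α−β) + 2d(sin α − sin β))/8 = -3.701870, |c| > 1 → infeasible
LRL: c = (6 − d² + 2cos(α−β) − 2d(sin α − sin β))/8 = -7.562517, |c| > 1 → infeasible
Shortest: RSL with L = 18.579573 m ≈ 18.5796 m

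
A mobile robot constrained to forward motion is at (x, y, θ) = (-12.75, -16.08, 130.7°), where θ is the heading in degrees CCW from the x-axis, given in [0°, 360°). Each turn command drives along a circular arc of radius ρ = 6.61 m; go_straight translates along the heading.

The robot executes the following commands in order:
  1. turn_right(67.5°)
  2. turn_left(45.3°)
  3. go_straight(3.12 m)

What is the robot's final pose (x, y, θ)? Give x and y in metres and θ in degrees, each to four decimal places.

set_pose: (x, y, θ) = (-12.7500, -16.0800, 130.7000°), ρ = 6.61
turn_right(67.5°): centre at ρ to the right, rotate −67.5° → (-13.6387, -8.7893, 63.2000°)
turn_left(45.3°): centre at ρ to the left, rotate +45.3° → (-13.2703, -3.7116, 108.5000°)
go_straight(3.12): x += 3.12·cos θ, y += 3.12·sin θ → (-14.2603, -0.7529, 108.5000°)

(-14.2603, -0.7529, 108.5000°)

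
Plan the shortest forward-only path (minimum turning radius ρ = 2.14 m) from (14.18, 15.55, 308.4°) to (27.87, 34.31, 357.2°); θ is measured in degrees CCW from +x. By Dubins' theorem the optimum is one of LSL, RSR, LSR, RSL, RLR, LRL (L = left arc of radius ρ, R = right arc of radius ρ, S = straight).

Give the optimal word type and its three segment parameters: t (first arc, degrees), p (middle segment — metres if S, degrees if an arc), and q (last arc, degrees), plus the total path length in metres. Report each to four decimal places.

Let ψ = atan2(Δy, Δx) = atan2(18.76, 13.69) = 53.8801° be the start→goal bearing.
Normalize: d = |goal − start| / ρ = 23.223990/2.14 = 10.852332, α = (θ_start − ψ) mod 360° = 254.5199° = 4.442210 rad, β = (θ_goal − ψ) mod 360° = 303.3199° = 5.293931 rad.
Common terms: sin α = -0.963723, cos α = -0.266904, sin β = -0.835617, cos β = 0.549313, cos(α−β) = 0.658689, d² = 117.773102. Work in radians in the unit-radius frame; every candidate has L = ρ·(t + p + q).
LSL: p² = 2 + d² − 2cos(α−β) + 2d(sin α − sin β) = 115.675220; p = √p² = 10.755241; φ = atan2(cos β − cos α, d + sin α − sin β) = 0.075963 rad; t = (φ − α) mod 2π = 1.916939 rad, q = (β − φ) mod 2π = 5.217967 rad → L = 2.14·(1.916939 + 10.755241 + 5.217967) = 2.14·17.890147 = 38.284916 m
RSR: p² = 2 + d² − 2cos(α−β) + 2d(sin β − sin α) = 121.236228; p = √p² = 11.010732; φ = atan2(cos α − cos β, d − sin α + sin β) = -0.074197 rad; t = (α − φ) mod 2π = 4.516407 rad, q = (φ − β) mod 2π = 0.915057 rad → L = 2.14·(4.516407 + 11.010732 + 0.915057) = 2.14·16.442197 = 35.186302 m
LSR: p² = d² − 2 + 2cos(α−β) + 2d(sin α + sin β) = 78.036414; p = √p² = 8.833822; φ = atan2(−cos α − cos β, d + sin α + sin β) − atan2(−2, p) = 0.191464 rad; t = (φ − α) mod 2π = 2.032439 rad, q = (φ − β) mod 2π = 1.180719 rad → L = 2.14·(2.032439 + 8.833822 + 1.180719) = 2.14·12.046980 = 25.780538 m
RSL: p² = d² − 2 + 2cos(α−β) − 2d(sin α + sin β) = 156.144549; p = √p² = 12.495781; φ = atan2(cos α + cos β, d − sin α − sin β) − atan2(2, p) = -0.136390 rad; t = (α − φ) mod 2π = 4.578600 rad, q = (β − φ) mod 2π = 5.430320 rad → L = 2.14·(4.578600 + 12.495781 + 5.430320) = 2.14·22.504701 = 48.160061 m
RLR: c = (6 − d² + 2cos(α−β) + 2d(sin α − sin β))/8 = -14.154528, |c| > 1 → infeasible
LRL: c = (6 − d² + 2cos(α−β) − 2d(sin α − sin β))/8 = -13.459402, |c| > 1 → infeasible
Shortest: LSR with L = 25.780538 m ≈ 25.7805 m
Convert LSR to answer units (arcs ×180/π): t = 2.032439·180/π = 116.4502°, p = ρ·p = 2.14·8.833822 = 18.9044 m, q = 1.180719·180/π = 67.6502°, L = 25.7805 m.

LSR: t = 116.4502°, p = 18.9044 m, q = 67.6502°, L = 25.7805 m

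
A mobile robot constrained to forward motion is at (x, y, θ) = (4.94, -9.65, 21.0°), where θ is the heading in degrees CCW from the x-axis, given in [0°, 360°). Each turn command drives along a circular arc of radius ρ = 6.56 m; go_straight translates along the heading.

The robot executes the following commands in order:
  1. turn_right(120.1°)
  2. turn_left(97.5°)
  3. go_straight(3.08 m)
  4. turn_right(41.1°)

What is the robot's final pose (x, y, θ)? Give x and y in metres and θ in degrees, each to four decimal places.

set_pose: (x, y, θ) = (4.9400, -9.6500, 21.0000°), ρ = 6.56
turn_right(120.1°): centre at ρ to the right, rotate −120.1° → (13.7683, -16.8118, -99.1000° ≡ 260.9000°)
turn_left(97.5°): centre at ρ to the left, rotate +97.5° → (20.0626, -24.4068, 358.4000°)
go_straight(3.08): x += 3.08·cos θ, y += 3.08·sin θ → (23.1414, -24.4928, 358.4000°)
turn_right(41.1°): centre at ρ to the right, rotate −41.1° → (27.4070, -26.2292, 317.3000°)

(27.4070, -26.2292, 317.3000°)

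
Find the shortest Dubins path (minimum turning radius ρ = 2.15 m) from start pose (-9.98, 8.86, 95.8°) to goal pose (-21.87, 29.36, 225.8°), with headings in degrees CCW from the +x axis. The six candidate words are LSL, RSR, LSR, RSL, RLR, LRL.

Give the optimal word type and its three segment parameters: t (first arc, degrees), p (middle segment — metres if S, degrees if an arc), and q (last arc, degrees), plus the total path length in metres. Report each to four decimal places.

LSL: t = 17.3311°, p = 20.8984 m, q = 112.6689°, L = 25.7766 m

Let ψ = atan2(Δy, Δx) = atan2(20.50, -11.89) = 120.1137° be the start→goal bearing.
Normalize: d = |goal − start| / ρ = 23.698567/2.15 = 11.022590, α = (θ_start − ψ) mod 360° = 335.6863° = 5.858831 rad, β = (θ_goal − ψ) mod 360° = 105.6863° = 1.844573 rad.
Common terms: sin α = -0.411733, cos α = 0.911305, sin β = 0.962757, cos β = -0.270370, cos(α−β) = -0.642788, d² = 121.497480. Work in radians in the unit-radius frame; every candidate has L = ρ·(t + p + q).
LSL: p² = 2 + d² − 2cos(α−β) + 2d(sin α − sin β) = 94.482191; p = √p² = 9.720195; φ = atan2(cos β − cos α, d + sin α − sin β) = -0.121870 rad; t = (φ − α) mod 2π = 0.302484 rad, q = (β − φ) mod 2π = 1.966444 rad → L = 2.15·(0.302484 + 9.720195 + 1.966444) = 2.15·11.989123 = 25.776614 m
RSR: p² = 2 + d² − 2cos(α−β) + 2d(sin β − sin α) = 155.083919; p = √p² = 12.453269; φ = atan2(cos α − cos β, d − sin α + sin β) = 0.095032 rad; t = (α − φ) mod 2π = 5.763799 rad, q = (φ − β) mod 2π = 4.533644 rad → L = 2.15·(5.763799 + 12.453269 + 4.533644) = 2.15·22.750712 = 48.914031 m
LSR: p² = d² − 2 + 2cos(α−β) + 2d(sin α + sin β) = 130.359322; p = √p² = 11.417501; φ = atan2(−cos α − cos β, d + sin α + sin β) − atan2(−2, p) = 0.118088 rad; t = (φ − α) mod 2π = 0.542443 rad, q = (φ − β) mod 2π = 4.556700 rad → L = 2.15·(0.542443 + 11.417501 + 4.556700) = 2.15·16.516643 = 35.510783 m
RSL: p² = d² − 2 + 2cos(α−β) − 2d(sin α + sin β) = 106.064487; p = √p² = 10.298761; φ = atan2(cos α + cos β, d − sin α − sin β) − atan2(2, p) = -0.130680 rad; t = (α − φ) mod 2π = 5.989510 rad, q = (β − φ) mod 2π = 1.975253 rad → L = 2.15·(5.989510 + 10.298761 + 1.975253) = 2.15·18.263525 = 39.266578 m
RLR: c = (6 − d² + 2cos(α−β) + 2d(sin α − sin β))/8 = -18.385490, |c| > 1 → infeasible
LRL: c = (6 − d² + 2cos(α−β) − 2d(sin α − sin β))/8 = -10.810274, |c| > 1 → infeasible
Shortest: LSL with L = 25.776614 m ≈ 25.7766 m
Convert LSL to answer units (arcs ×180/π): t = 0.302484·180/π = 17.3311°, p = ρ·p = 2.15·9.720195 = 20.8984 m, q = 1.966444·180/π = 112.6689°, L = 25.7766 m.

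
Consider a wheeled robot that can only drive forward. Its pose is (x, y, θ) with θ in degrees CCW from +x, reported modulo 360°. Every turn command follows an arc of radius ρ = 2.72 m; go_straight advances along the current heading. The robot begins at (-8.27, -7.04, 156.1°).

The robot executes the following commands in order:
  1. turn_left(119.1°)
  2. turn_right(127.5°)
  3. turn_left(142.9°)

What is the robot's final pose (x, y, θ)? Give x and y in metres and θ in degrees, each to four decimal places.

(-20.2426, -15.5750, 290.6000°)

set_pose: (x, y, θ) = (-8.2700, -7.0400, 156.1000°), ρ = 2.72
turn_left(119.1°): centre at ρ to the left, rotate +119.1° → (-12.0808, -9.7733, 275.2000°)
turn_right(127.5°): centre at ρ to the right, rotate −127.5° → (-16.2430, -12.3189, 147.7000°)
turn_left(142.9°): centre at ρ to the left, rotate +142.9° → (-20.2426, -15.5750, 290.6000°)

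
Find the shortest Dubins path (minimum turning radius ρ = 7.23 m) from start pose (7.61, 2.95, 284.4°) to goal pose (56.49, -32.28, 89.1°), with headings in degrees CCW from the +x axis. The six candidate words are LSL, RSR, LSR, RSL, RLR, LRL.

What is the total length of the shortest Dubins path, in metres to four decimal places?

71.4107 m

Let ψ = atan2(Δy, Δx) = atan2(-35.23, 48.88) = -35.7820° be the start→goal bearing.
Normalize: d = |goal − start| / ρ = 60.252861/7.23 = 8.333729, α = (θ_start − ψ) mod 360° = 320.1820° = 5.588230 rad, β = (θ_goal − ψ) mod 360° = 124.8820° = 2.179602 rad.
Common terms: sin α = -0.640351, cos α = 0.768082, sin β = 0.820332, cos β = -0.571888, cos(α−β) = -0.964557, d² = 69.451041. Work in radians in the unit-radius frame; every candidate has L = ρ·(t + p + q).
LSL: p² = 2 + d² − 2cos(α−β) + 2d(sin α − sin β) = 49.034280; p = √p² = 7.002448; φ = atan2(cos β − cos α, d + sin α − sin β) = -0.192545 rad; t = (φ − α) mod 2π = 0.502411 rad, q = (β − φ) mod 2π = 2.372147 rad → L = 7.23·(0.502411 + 7.002448 + 2.372147) = 7.23·9.877005 = 71.410749 m
RSR: p² = 2 + d² − 2cos(α−β) + 2d(sin β − sin α) = 97.726031; p = √p² = 9.885648; φ = atan2(cos α − cos β, d − sin α + sin β) = 0.135966 rad; t = (α − φ) mod 2π = 5.452264 rad, q = (φ − β) mod 2π = 4.239549 rad → L = 7.23·(5.452264 + 9.885648 + 4.239549) = 7.23·19.577461 = 141.545043 m
LSR: p² = d² − 2 + 2cos(α−β) + 2d(sin α + sin β) = 68.521743; p = √p² = 8.277786; φ = atan2(−cos α − cos β, d + sin α + sin β) − atan2(−2, p) = 0.214027 rad; t = (φ − α) mod 2π = 0.908982 rad, q = (φ − β) mod 2π = 4.317610 rad → L = 7.23·(0.908982 + 8.277786 + 4.317610) = 7.23·13.504379 = 97.636659 m
RSL: p² = d² − 2 + 2cos(α−β) − 2d(sin α + sin β) = 62.522109; p = √p² = 7.907092; φ = atan2(cos α + cos β, d − sin α − sin β) − atan2(2, p) = -0.223684 rad; t = (α − φ) mod 2π = 5.811914 rad, q = (β − φ) mod 2π = 2.403286 rad → L = 7.23·(5.811914 + 7.907092 + 2.403286) = 7.23·16.122292 = 116.564172 m
RLR: c = (6 − d² + 2cos(α−β) + 2d(sin α − sin β))/8 = -11.215754, |c| > 1 → infeasible
LRL: c = (6 − d² + 2cos(α−β) − 2d(sin α − sin β))/8 = -5.129285, |c| > 1 → infeasible
Shortest: LSL with L = 71.410749 m ≈ 71.4107 m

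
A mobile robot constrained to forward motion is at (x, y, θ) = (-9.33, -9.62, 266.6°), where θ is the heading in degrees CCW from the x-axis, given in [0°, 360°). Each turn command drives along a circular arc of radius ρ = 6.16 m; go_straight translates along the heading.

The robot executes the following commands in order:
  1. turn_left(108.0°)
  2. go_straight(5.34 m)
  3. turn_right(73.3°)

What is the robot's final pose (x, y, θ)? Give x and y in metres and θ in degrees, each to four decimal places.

set_pose: (x, y, θ) = (-9.3300, -9.6200, 266.6000°), ρ = 6.16
turn_left(108.0°): centre at ρ to the left, rotate +108.0° → (-1.6281, -15.9464, 374.6000° ≡ 14.6000°)
go_straight(5.34): x += 5.34·cos θ, y += 5.34·sin θ → (3.5395, -14.6004, 14.6000°)
turn_right(73.3°): centre at ρ to the right, rotate −73.3° → (10.3557, -17.3612, -58.7000° ≡ 301.3000°)

(10.3557, -17.3612, 301.3000°)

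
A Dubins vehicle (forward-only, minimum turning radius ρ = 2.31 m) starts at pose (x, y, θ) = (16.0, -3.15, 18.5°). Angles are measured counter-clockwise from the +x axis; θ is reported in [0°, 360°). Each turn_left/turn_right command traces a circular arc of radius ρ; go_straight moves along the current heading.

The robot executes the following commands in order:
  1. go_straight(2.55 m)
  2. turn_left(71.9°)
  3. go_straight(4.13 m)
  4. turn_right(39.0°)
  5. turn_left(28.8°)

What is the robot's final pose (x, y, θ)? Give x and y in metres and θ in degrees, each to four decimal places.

(20.9420, 6.5010, 80.2000°)

set_pose: (x, y, θ) = (16.0000, -3.1500, 18.5000°), ρ = 2.31
go_straight(2.55): x += 2.55·cos θ, y += 2.55·sin θ → (18.4182, -2.3409, 18.5000°)
turn_left(71.9°): centre at ρ to the left, rotate +71.9° → (19.9952, -0.1341, 90.4000°)
go_straight(4.13): x += 4.13·cos θ, y += 4.13·sin θ → (19.9664, 3.9958, 90.4000°)
turn_right(39.0°): centre at ρ to the right, rotate −39.0° → (20.4710, 5.4531, 51.4000°)
turn_left(28.8°): centre at ρ to the left, rotate +28.8° → (20.9420, 6.5010, 80.2000°)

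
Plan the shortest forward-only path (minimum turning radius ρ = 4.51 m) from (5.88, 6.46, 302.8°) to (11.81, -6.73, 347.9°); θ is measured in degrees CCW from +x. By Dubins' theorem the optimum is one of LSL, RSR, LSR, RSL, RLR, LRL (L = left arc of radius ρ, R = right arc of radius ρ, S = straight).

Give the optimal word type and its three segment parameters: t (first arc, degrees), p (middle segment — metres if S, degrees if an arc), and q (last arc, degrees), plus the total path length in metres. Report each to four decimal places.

RSL: t = 20.1525°, p = 8.5187 m, q = 65.2525°, L = 15.2413 m

Let ψ = atan2(Δy, Δx) = atan2(-13.19, 5.93) = -65.7921° be the start→goal bearing.
Normalize: d = |goal − start| / ρ = 14.461708/4.51 = 3.206587, α = (θ_start − ψ) mod 360° = 8.5921° = 0.149961 rad, β = (θ_goal − ψ) mod 360° = 53.6921° = 0.937104 rad.
Common terms: sin α = 0.149399, cos α = 0.988777, sin β = 0.805847, cos β = 0.592124, cos(α−β) = 0.705872, d² = 10.282201. Work in radians in the unit-radius frame; every candidate has L = ρ·(t + p + q).
LSL: p² = 2 + d² − 2cos(α−β) + 2d(sin α − sin β) = 6.660546; p = √p² = 2.580803; φ = atan2(cos β − cos α, d + sin α − sin β) = -0.154305 rad; t = (φ − α) mod 2π = 5.978919 rad, q = (β − φ) mod 2π = 1.091410 rad → L = 4.51·(5.978919 + 2.580803 + 1.091410) = 4.51·9.651132 = 43.526606 m
RSR: p² = 2 + d² − 2cos(α−β) + 2d(sin β − sin α) = 15.080370; p = √p² = 3.883345; φ = atan2(cos α − cos β, d − sin α + sin β) = 0.102321 rad; t = (α − φ) mod 2π = 0.047640 rad, q = (φ − β) mod 2π = 5.448401 rad → L = 4.51·(0.047640 + 3.883345 + 5.448401) = 4.51·9.379387 = 42.301035 m
LSR: p² = d² − 2 + 2cos(α−β) + 2d(sin α + sin β) = 15.820106; p = √p² = 3.977450; φ = atan2(−cos α − cos β, d + sin α + sin β) − atan2(−2, p) = 0.102891 rad; t = (φ − α) mod 2π = 6.236115 rad, q = (φ − β) mod 2π = 5.448972 rad → L = 4.51·(6.236115 + 3.977450 + 5.448972) = 4.51·15.662537 = 70.638042 m
RSL: p² = d² − 2 + 2cos(α−β) − 2d(sin α + sin β) = 3.567783; p = √p² = 1.888858; φ = atan2(cos α + cos β, d − sin α − sin β) − atan2(2, p) = -0.201766 rad; t = (α − φ) mod 2π = 0.351727 rad, q = (β − φ) mod 2π = 1.138871 rad → L = 4.51·(0.351727 + 1.888858 + 1.138871) = 4.51·3.379456 = 15.241345 m
RLR: c = (6 − d² + 2cos(α−β) + 2d(sin α − sin β))/8 = -0.885046; p = 2π − arccos c = 3.625796 rad; φ = atan2(cos α − cos β, d − sin α + sin β) = 0.102321 rad; t = (α − φ + p/2) mod 2π = 1.860538 rad, q = (α − β − t + p) mod 2π = 0.978114 rad → L = 4.51·(1.860538 + 3.625796 + 0.978114) = 4.51·6.464448 = 29.154659 m
LRL: c = (6 − d² + 2cos(α−β) − 2d(sin α − sin β))/8 = 0.167432; p = 2π − arccos c = 4.880613 rad; φ = atan2(cos β − cos α, d + sin α − sin β) = -0.154305 rad; t = (φ − α + p/2) mod 2π = 2.136040 rad, q = (β − α − t + p) mod 2π = 3.531716 rad → L = 4.51·(2.136040 + 4.880613 + 3.531716) = 4.51·10.548370 = 47.573147 m
Shortest: RSL with L = 15.241345 m ≈ 15.2413 m
Convert RSL to answer units (arcs ×180/π): t = 0.351727·180/π = 20.1525°, p = ρ·p = 4.51·1.888858 = 8.5187 m, q = 1.138871·180/π = 65.2525°, L = 15.2413 m.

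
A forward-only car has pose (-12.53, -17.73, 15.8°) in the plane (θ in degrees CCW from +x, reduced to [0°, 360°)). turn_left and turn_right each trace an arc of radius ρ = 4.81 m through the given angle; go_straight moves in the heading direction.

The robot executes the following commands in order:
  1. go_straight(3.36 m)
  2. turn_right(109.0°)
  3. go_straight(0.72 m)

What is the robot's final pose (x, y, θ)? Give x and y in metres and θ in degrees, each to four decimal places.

set_pose: (x, y, θ) = (-12.5300, -17.7300, 15.8000°), ρ = 4.81
go_straight(3.36): x += 3.36·cos θ, y += 3.36·sin θ → (-9.2969, -16.8151, 15.8000°)
turn_right(109.0°): centre at ρ to the right, rotate −109.0° → (-3.1848, -21.7119, -93.2000° ≡ 266.8000°)
go_straight(0.72): x += 0.72·cos θ, y += 0.72·sin θ → (-3.2250, -22.4308, 266.8000°)

(-3.2250, -22.4308, 266.8000°)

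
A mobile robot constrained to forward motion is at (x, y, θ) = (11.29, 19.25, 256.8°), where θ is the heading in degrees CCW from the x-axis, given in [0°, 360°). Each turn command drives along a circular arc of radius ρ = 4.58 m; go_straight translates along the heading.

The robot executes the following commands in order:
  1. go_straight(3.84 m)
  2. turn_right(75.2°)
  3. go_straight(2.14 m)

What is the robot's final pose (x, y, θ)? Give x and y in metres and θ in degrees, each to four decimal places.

set_pose: (x, y, θ) = (11.2900, 19.2500, 256.8000°), ρ = 4.58
go_straight(3.84): x += 3.84·cos θ, y += 3.84·sin θ → (10.4131, 15.5115, 256.8000°)
turn_right(75.2°): centre at ρ to the right, rotate −75.2° → (6.0820, 11.9791, 181.6000°)
go_straight(2.14): x += 2.14·cos θ, y += 2.14·sin θ → (3.9429, 11.9193, 181.6000°)

(3.9429, 11.9193, 181.6000°)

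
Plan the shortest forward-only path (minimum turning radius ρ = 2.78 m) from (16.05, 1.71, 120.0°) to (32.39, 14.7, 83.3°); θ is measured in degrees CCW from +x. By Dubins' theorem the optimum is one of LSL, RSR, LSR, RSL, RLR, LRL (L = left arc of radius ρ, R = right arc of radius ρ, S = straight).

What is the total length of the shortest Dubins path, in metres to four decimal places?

Let ψ = atan2(Δy, Δx) = atan2(12.99, 16.34) = 38.4841° be the start→goal bearing.
Normalize: d = |goal − start| / ρ = 20.874283/2.78 = 7.508735, α = (θ_start − ψ) mod 360° = 81.5159° = 1.422722 rad, β = (θ_goal − ψ) mod 360° = 44.8159° = 0.782186 rad.
Common terms: sin α = 0.989057, cos α = 0.147534, sin β = 0.704832, cos β = 0.709375, cos(α−β) = 0.801776, d² = 56.381101. Work in radians in the unit-radius frame; every candidate has L = ρ·(t + p + q).
LSL: p² = 2 + d² − 2cos(α−β) + 2d(sin α − sin β) = 61.045895; p = √p² = 7.813187; φ = atan2(cos β − cos α, d + sin α − sin β) = 0.071971 rad; t = (φ − α) mod 2π = 4.932435 rad, q = (β − φ) mod 2π = 0.710214 rad → L = 2.78·(4.932435 + 7.813187 + 0.710214) = 2.78·13.455837 = 37.407226 m
RSR: p² = 2 + d² − 2cos(α−β) + 2d(sin β − sin α) = 52.509205; p = √p² = 7.246324; φ = atan2(cos α − cos β, d − sin α + sin β) = -0.077612 rad; t = (α − φ) mod 2π = 1.500334 rad, q = (φ − β) mod 2π = 5.423387 rad → L = 2.78·(1.500334 + 7.246324 + 5.423387) = 2.78·14.170045 = 39.392724 m
LSR: p² = d² − 2 + 2cos(α−β) + 2d(sin α + sin β) = 81.422573; p = √p² = 9.023446; φ = atan2(−cos α − cos β, d + sin α + sin β) − atan2(−2, p) = 0.125271 rad; t = (φ − α) mod 2π = 4.985734 rad, q = (φ − β) mod 2π = 5.626270 rad → L = 2.78·(4.985734 + 9.023446 + 5.626270) = 2.78·19.635450 = 54.586552 m
RSL: p² = d² − 2 + 2cos(α−β) − 2d(sin α + sin β) = 30.546731; p = √p² = 5.526910; φ = atan2(cos α + cos β, d − sin α − sin β) − atan2(2, p) = -0.200894 rad; t = (α − φ) mod 2π = 1.623615 rad, q = (β − φ) mod 2π = 0.983080 rad → L = 2.78·(1.623615 + 5.526910 + 0.983080) = 2.78·8.133605 = 22.611421 m
RLR: c = (6 − d² + 2cos(α−β) + 2d(sin α − sin β))/8 = -5.563651, |c| > 1 → infeasible
LRL: c = (6 − d² + 2cos(α−β) − 2d(sin α − sin β))/8 = -6.630737, |c| > 1 → infeasible
Shortest: RSL with L = 22.611421 m ≈ 22.6114 m

22.6114 m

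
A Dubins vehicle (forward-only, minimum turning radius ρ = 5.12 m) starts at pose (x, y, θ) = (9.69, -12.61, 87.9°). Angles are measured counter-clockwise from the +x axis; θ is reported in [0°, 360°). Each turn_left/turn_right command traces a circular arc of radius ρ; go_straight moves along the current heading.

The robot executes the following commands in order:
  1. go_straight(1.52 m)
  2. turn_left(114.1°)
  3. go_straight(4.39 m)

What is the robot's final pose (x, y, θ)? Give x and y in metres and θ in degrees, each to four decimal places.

(-1.3592, -7.8007, 202.0000°)

set_pose: (x, y, θ) = (9.6900, -12.6100, 87.9000°), ρ = 5.12
go_straight(1.52): x += 1.52·cos θ, y += 1.52·sin θ → (9.7457, -11.0910, 87.9000°)
turn_left(114.1°): centre at ρ to the left, rotate +114.1° → (2.7112, -6.1562, 202.0000°)
go_straight(4.39): x += 4.39·cos θ, y += 4.39·sin θ → (-1.3592, -7.8007, 202.0000°)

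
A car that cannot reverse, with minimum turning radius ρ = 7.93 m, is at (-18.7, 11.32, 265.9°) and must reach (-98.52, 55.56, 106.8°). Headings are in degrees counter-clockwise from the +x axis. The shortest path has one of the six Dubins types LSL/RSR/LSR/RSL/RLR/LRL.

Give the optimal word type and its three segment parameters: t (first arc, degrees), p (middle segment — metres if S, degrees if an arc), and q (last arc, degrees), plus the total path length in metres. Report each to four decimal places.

Let ψ = atan2(Δy, Δx) = atan2(44.24, -79.82) = 151.0027° be the start→goal bearing.
Normalize: d = |goal − start| / ρ = 91.260123/7.93 = 11.508212, α = (θ_start − ψ) mod 360° = 114.8973° = 2.005336 rad, β = (θ_goal − ψ) mod 360° = 315.7973° = 5.511702 rad.
Common terms: sin α = 0.907064, cos α = -0.420993, sin β = -0.697199, cos β = 0.716878, cos(α−β) = -0.934204, d² = 132.438948. Work in radians in the unit-radius frame; every candidate has L = ρ·(t + p + q).
LSL: p² = 2 + d² − 2cos(α−β) + 2d(sin α − sin β) = 173.231757; p = √p² = 13.161754; φ = atan2(cos β − cos α, d + sin α − sin β) = 0.086561 rad; t = (φ − α) mod 2π = 4.364410 rad, q = (β − φ) mod 2π = 5.425142 rad → L = 7.93·(4.364410 + 13.161754 + 5.425142) = 7.93·22.951305 = 182.003851 m
RSR: p² = 2 + d² − 2cos(α−β) + 2d(sin β − sin α) = 99.382957; p = √p² = 9.969100; φ = atan2(cos α − cos β, d − sin α + sin β) = -0.114389 rad; t = (α − φ) mod 2π = 2.119725 rad, q = (φ − β) mod 2π = 0.657094 rad → L = 7.93·(2.119725 + 9.969100 + 0.657094) = 7.93·12.745919 = 101.075137 m
LSR: p² = d² − 2 + 2cos(α−β) + 2d(sin α + sin β) = 133.400878; p = √p² = 11.549930; φ = atan2(−cos α − cos β, d + sin α + sin β) − atan2(−2, p) = 0.146216 rad; t = (φ − α) mod 2π = 4.424065 rad, q = (φ − β) mod 2π = 0.917699 rad → L = 7.93·(4.424065 + 11.549930 + 0.917699) = 7.93·16.891694 = 133.951136 m
RSL: p² = d² − 2 + 2cos(α−β) − 2d(sin α + sin β) = 123.740200; p = √p² = 11.123857; φ = atan2(cos α + cos β, d − sin α − sin β) − atan2(2, p) = -0.151711 rad; t = (α − φ) mod 2π = 2.157047 rad, q = (β − φ) mod 2π = 5.663413 rad → L = 7.93·(2.157047 + 11.123857 + 5.663413) = 7.93·18.944317 = 150.228435 m
RLR: c = (6 − d² + 2cos(α−β) + 2d(sin α − sin β))/8 = -11.422870, |c| > 1 → infeasible
LRL: c = (6 − d² + 2cos(α−β) − 2d(sin α − sin β))/8 = -20.653970, |c| > 1 → infeasible
Shortest: RSR with L = 101.075137 m ≈ 101.0751 m
Convert RSR to answer units (arcs ×180/π): t = 2.119725·180/π = 121.4513°, p = ρ·p = 7.93·9.969100 = 79.0550 m, q = 0.657094·180/π = 37.6487°, L = 101.0751 m.

RSR: t = 121.4513°, p = 79.0550 m, q = 37.6487°, L = 101.0751 m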